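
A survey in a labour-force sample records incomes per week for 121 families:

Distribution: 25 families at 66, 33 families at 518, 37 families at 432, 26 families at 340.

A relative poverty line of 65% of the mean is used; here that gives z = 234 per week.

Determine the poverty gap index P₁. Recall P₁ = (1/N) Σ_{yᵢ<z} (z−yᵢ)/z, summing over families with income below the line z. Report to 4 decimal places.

0.1483

Below z: 25×66 (q = 25 of N = 121).
Relative gaps: (234−66)/234 = 0.7179 (×25).
Σ = 17.948718. Dividing by the full population N = 121 gives P₁ = 0.1483.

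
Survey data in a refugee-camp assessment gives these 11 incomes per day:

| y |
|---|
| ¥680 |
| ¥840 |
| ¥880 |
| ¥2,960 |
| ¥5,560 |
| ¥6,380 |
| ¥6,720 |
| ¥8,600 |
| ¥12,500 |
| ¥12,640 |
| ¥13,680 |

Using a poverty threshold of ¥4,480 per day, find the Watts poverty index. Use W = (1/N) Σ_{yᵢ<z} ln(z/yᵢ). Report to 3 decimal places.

Incomes under z: ¥680, ¥840, ¥880, ¥2,960 (q = 4 of N = 11).
Log shortfalls: ln(4480/680) = 1.8853; ln(4480/840) = 1.6740; ln(4480/880) = 1.6275; ln(4480/2960) = 0.4144.
W = 5.601152 / 11 = 0.509.

0.509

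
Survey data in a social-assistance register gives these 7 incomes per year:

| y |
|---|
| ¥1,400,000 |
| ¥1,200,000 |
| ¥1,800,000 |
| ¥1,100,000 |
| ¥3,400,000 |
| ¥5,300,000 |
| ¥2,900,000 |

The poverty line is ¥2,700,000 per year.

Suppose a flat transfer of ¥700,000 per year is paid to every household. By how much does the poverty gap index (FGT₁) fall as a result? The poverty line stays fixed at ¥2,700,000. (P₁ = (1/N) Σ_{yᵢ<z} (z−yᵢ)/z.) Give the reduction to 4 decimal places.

0.1481

Before: below the line — ¥1,100,000, ¥1,200,000, ¥1,400,000, ¥1,800,000; poverty gap index (FGT₁) = 0.280423.
After the ¥700,000 transfer: below the line — ¥1,800,000, ¥1,900,000, ¥2,100,000, ¥2,500,000; poverty gap index (FGT₁) = 0.132275.
Reduction = 0.280423 − 0.132275 = 0.1481.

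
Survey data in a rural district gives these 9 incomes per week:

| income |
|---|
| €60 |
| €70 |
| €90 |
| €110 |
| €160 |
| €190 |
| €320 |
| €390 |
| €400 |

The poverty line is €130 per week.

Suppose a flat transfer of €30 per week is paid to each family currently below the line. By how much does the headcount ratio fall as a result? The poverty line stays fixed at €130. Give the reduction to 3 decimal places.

Before: below the line — €60, €70, €90, €110; headcount ratio = 0.44444.
After the €30 transfer: below the line — €90, €100, €120; headcount ratio = 0.33333.
Reduction = 0.44444 − 0.33333 = 0.111.

0.111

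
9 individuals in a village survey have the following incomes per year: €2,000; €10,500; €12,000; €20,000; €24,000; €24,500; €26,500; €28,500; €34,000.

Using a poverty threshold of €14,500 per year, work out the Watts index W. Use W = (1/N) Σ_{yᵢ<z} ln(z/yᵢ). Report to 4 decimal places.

0.2770

Poor units: €2,000, €10,500, €12,000 (q = 3 of N = 9).
Log shortfalls: ln(14500/2000) = 1.9810; ln(14500/10500) = 0.3228; ln(14500/12000) = 0.1892.
W = 2.493017 / 9 = 0.2770.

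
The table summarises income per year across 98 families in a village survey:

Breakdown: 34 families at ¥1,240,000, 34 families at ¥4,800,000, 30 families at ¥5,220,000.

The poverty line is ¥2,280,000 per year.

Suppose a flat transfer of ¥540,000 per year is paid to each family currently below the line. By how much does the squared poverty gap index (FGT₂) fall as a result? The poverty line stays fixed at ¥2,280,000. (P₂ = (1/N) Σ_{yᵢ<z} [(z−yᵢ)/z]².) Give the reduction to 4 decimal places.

Before: below the line — 34×¥1,240,000; squared poverty gap index (FGT₂) = 0.072185.
After the ¥540,000 transfer: below the line — 34×¥1,780,000; squared poverty gap index (FGT₂) = 0.016685.
Reduction = 0.072185 − 0.016685 = 0.0555.

0.0555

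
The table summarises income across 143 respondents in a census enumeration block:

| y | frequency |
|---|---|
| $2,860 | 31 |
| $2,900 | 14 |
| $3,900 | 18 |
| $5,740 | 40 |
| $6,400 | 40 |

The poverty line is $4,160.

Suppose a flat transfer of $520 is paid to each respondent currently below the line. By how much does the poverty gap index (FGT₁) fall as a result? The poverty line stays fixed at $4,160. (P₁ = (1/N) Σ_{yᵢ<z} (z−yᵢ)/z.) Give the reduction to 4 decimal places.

0.0472

Before: below the line — 31×$2,860, 14×$2,900, 18×$3,900; poverty gap index (FGT₁) = 0.105265.
After the $520 transfer: below the line — 31×$3,380, 14×$3,420; poverty gap index (FGT₁) = 0.058062.
Reduction = 0.105265 − 0.058062 = 0.0472.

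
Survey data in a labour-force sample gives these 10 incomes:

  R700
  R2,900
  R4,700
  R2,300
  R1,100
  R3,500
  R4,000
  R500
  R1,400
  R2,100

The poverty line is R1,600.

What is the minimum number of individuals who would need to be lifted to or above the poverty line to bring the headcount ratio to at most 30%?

1

Currently q = 4 of N = 10 are below the line (H = 0.400).
A headcount ratio of at most 30% allows at most ⌊0.30 × 10⌋ = 3 poor individuals.
So at least 4 − 3 = 1 must be lifted.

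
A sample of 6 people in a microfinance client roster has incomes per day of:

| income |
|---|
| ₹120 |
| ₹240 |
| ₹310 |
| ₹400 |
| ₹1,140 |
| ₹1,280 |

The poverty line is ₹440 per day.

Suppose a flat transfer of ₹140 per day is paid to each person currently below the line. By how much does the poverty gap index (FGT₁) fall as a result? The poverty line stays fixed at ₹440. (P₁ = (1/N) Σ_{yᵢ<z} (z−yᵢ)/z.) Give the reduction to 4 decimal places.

Before: below the line — ₹120, ₹240, ₹310, ₹400; poverty gap index (FGT₁) = 0.261364.
After the ₹140 transfer: below the line — ₹260, ₹380; poverty gap index (FGT₁) = 0.090909.
Reduction = 0.261364 − 0.090909 = 0.1705.

0.1705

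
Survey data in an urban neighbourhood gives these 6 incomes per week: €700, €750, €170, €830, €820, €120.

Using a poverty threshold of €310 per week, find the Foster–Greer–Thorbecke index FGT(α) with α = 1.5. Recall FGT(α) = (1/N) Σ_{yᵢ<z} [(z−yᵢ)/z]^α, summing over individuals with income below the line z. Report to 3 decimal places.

Below the line: €120, €170 (q = 2 of N = 6).
Gap ratios (z−y)/z: (310−120)/310 = 0.6129; (310−170)/310 = 0.4516.
Raised to α = 1.5: 0.47983; 0.30349.
Sum = 0.783324; FGT(1.5) = 0.783324 / 6 = 0.131.

0.131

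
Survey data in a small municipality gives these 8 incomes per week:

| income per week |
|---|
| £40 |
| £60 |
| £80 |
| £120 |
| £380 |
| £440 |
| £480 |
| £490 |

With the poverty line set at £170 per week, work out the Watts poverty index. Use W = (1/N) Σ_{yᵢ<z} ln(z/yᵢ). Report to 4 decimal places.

Incomes under z: £40, £60, £80, £120 (q = 4 of N = 8).
ln(z/y) terms: ln(170/40) = 1.4469; ln(170/60) = 1.0415; ln(170/80) = 0.7538; ln(170/120) = 0.3483.
W = 3.590451 / 8 = 0.4488.

0.4488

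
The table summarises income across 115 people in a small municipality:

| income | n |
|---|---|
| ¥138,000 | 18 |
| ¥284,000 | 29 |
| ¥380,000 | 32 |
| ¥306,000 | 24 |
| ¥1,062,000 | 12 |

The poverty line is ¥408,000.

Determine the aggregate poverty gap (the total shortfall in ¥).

¥11,800,000

Below z: 18×¥138,000, 29×¥284,000, 24×¥306,000, 32×¥380,000 (q = 103 of N = 115).
Individual gaps: 18×(408000−138000) = 4860000; 29×(408000−284000) = 3596000; 24×(408000−306000) = 2448000; 32×(408000−380000) = 896000.
Aggregate gap = ¥11,800,000.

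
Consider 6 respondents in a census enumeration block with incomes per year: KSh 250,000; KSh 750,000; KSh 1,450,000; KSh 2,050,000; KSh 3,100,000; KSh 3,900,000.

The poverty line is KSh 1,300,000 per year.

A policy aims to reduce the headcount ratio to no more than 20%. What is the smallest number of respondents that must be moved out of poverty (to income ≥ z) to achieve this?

Currently q = 2 of N = 6 are below the line (H = 0.333).
A headcount ratio of at most 20% allows at most ⌊0.20 × 6⌋ = 1 poor respondents.
So at least 2 − 1 = 1 must be lifted.

1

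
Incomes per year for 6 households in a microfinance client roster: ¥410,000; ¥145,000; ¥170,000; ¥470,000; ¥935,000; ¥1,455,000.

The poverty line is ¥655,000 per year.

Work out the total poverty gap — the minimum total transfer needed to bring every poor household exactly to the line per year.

Incomes under z: ¥145,000, ¥170,000, ¥410,000, ¥470,000 (q = 4 of N = 6).
Individual gaps: 655000−145000 = 510000; 655000−170000 = 485000; 655000−410000 = 245000; 655000−470000 = 185000.
Aggregate gap = ¥1,425,000.

¥1,425,000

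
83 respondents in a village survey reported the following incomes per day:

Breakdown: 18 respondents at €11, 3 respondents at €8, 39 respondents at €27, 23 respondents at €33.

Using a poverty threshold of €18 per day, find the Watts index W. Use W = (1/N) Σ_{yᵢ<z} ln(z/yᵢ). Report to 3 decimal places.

0.136

Poor units: 3×€8, 18×€11 (q = 21 of N = 83).
ln(z/y) terms: ln(18/8) = 0.8109 (×3); ln(18/11) = 0.4925 (×18).
W = 11.297367 / 83 = 0.136.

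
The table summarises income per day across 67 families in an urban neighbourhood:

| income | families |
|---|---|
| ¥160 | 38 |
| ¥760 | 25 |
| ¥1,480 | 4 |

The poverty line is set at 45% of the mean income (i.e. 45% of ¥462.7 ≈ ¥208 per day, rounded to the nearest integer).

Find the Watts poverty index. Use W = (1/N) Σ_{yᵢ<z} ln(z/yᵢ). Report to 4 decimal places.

0.1488

Incomes under z: 38×¥160 (q = 38 of N = 67).
ln(z/y) terms: ln(208/160) = 0.2624 (×38).
W = 9.969842 / 67 = 0.1488.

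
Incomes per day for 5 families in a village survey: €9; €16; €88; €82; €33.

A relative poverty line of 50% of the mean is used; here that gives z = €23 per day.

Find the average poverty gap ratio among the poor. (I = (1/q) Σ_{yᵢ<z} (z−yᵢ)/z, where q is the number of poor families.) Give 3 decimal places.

Below the line: €9, €16 (q = 2 of N = 5).
Relative gaps: 0.6087, 0.3043; sum = 0.913043.
I averages over the q = 2 poor units only: 0.913043 / 2 = 0.457.

0.457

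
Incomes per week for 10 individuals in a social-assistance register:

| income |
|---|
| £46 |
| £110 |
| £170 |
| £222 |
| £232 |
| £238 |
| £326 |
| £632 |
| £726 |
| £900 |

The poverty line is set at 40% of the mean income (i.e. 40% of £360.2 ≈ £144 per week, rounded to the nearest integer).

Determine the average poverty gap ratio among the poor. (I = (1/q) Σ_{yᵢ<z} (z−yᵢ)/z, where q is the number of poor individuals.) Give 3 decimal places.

0.458

Below the line: £46, £110 (q = 2 of N = 10).
Relative gaps: 0.6806, 0.2361; sum = 0.916667.
I averages over the q = 2 poor units only: 0.916667 / 2 = 0.458.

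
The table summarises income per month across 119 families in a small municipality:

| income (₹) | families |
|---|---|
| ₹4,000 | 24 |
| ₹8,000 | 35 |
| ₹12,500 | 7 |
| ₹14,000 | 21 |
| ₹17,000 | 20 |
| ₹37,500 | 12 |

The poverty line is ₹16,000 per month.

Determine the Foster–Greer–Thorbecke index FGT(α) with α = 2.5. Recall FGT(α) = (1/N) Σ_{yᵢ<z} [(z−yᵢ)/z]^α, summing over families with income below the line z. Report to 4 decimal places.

0.1525

Below the line: 24×₹4,000, 35×₹8,000, 7×₹12,500, 21×₹14,000 (q = 87 of N = 119).
Relative gaps: (16000−4000)/16000 = 0.7500 (×24); (16000−8000)/16000 = 0.5000 (×35); (16000−12500)/16000 = 0.2188 (×7); (16000−14000)/16000 = 0.1250 (×21).
Raised to α = 2.5: 0.48714 (×24); 0.17678 (×35); 0.02238 (×7); 0.00552 (×21).
Sum = 18.151201; FGT(2.5) = 18.151201 / 119 = 0.1525.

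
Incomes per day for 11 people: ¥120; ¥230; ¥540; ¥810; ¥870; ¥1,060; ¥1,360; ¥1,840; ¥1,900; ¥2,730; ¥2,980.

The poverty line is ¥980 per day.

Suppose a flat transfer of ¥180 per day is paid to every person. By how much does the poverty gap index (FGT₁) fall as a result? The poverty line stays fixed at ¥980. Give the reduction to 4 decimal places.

Before: below the line — ¥120, ¥230, ¥540, ¥810, ¥870; poverty gap index (FGT₁) = 0.216141.
After the ¥180 transfer: below the line — ¥300, ¥410, ¥720; poverty gap index (FGT₁) = 0.140074.
Reduction = 0.216141 − 0.140074 = 0.0761.

0.0761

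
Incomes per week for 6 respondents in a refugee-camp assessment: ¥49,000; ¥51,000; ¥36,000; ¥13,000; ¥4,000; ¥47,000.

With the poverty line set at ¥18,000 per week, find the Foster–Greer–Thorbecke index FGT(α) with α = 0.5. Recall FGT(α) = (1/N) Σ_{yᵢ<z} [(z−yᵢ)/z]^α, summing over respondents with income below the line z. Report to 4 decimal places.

Incomes under z: ¥4,000, ¥13,000 (q = 2 of N = 6).
Gap ratios (z−y)/z: (18000−4000)/18000 = 0.7778; (18000−13000)/18000 = 0.2778.
Raised to α = 0.5: 0.88192; 0.52705.
Sum = 1.408963; FGT(0.5) = 1.408963 / 6 = 0.2348.

0.2348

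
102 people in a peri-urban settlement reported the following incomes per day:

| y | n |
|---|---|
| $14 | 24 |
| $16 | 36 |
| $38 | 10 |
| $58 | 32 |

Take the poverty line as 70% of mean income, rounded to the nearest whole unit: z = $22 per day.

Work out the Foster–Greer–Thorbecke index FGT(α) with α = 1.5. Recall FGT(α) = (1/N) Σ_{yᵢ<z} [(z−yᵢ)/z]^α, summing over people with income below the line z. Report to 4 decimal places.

Poor units: 24×$14, 36×$16 (q = 60 of N = 102).
Shortfall ratios: (22−14)/22 = 0.3636 (×24); (22−16)/22 = 0.2727 (×36).
Raised to α = 1.5: 0.21928 (×24); 0.14243 (×36).
Sum = 10.390122; FGT(1.5) = 10.390122 / 102 = 0.1019.

0.1019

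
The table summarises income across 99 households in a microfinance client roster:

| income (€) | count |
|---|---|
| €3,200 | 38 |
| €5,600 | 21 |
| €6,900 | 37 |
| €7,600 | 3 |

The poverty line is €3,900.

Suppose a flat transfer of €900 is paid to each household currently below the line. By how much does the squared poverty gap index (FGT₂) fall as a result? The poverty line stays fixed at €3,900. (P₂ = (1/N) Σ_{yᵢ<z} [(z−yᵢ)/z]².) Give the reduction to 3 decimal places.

Before: below the line — 38×€3,200; squared poverty gap index (FGT₂) = 0.01237.
After the €900 transfer: below the line — none; squared poverty gap index (FGT₂) = 0.00000.
Reduction = 0.01237 − 0.00000 = 0.012.

0.012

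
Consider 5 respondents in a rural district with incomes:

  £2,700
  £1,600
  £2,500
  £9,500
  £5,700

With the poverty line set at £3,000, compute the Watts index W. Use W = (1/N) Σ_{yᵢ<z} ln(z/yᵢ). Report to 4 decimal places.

0.1833

Below the line: £1,600, £2,500, £2,700 (q = 3 of N = 5).
ln(z/y) terms: ln(3000/1600) = 0.6286; ln(3000/2500) = 0.1823; ln(3000/2700) = 0.1054.
W = 0.916291 / 5 = 0.1833.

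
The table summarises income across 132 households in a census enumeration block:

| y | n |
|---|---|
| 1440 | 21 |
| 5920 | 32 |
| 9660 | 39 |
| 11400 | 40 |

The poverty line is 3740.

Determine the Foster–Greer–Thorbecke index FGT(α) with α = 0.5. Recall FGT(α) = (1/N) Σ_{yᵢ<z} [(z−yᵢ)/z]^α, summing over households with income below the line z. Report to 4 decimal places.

Incomes under z: 21×1440 (q = 21 of N = 132).
Gap ratios (z−y)/z: (3740−1440)/3740 = 0.6150 (×21).
Raised to α = 0.5: 0.78420 (×21).
Sum = 16.468248; FGT(0.5) = 16.468248 / 132 = 0.1248.

0.1248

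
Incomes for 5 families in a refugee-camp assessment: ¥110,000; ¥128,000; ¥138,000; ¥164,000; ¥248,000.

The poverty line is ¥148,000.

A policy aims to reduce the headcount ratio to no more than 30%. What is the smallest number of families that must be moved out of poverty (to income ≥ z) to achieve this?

3 of the 5 families are poor, so H = 3/5 = 0.600.
A headcount ratio of at most 30% allows at most ⌊0.30 × 5⌋ = 1 poor families.
So at least 3 − 1 = 2 must be lifted.

2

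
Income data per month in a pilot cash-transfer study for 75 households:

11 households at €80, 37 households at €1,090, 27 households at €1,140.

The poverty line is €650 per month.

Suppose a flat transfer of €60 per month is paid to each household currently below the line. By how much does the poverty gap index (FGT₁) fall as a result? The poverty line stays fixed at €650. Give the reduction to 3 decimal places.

0.014

Before: below the line — 11×€80; poverty gap index (FGT₁) = 0.12862.
After the €60 transfer: below the line — 11×€140; poverty gap index (FGT₁) = 0.11508.
Reduction = 0.12862 − 0.11508 = 0.014.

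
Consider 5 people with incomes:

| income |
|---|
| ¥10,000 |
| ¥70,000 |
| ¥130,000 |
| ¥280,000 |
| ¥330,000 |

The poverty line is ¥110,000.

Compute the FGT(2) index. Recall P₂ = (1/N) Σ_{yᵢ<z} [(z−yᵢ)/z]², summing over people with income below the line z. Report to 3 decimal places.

0.192

Below z: ¥10,000, ¥70,000 (q = 2 of N = 5).
Shortfall ratios: (110000−10000)/110000 = 0.9091; (110000−70000)/110000 = 0.3636.
Squared: 0.8264; 0.1322.
Sum = 0.958678; P₂ = 0.958678 / 5 = 0.192.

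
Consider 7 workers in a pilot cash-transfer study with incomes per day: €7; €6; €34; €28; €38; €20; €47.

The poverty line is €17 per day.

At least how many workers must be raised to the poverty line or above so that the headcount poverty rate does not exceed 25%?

Currently q = 2 of N = 7 are below the line (H = 0.286).
A headcount ratio of at most 25% allows at most ⌊0.25 × 7⌋ = 1 poor workers.
So at least 2 − 1 = 1 must be lifted.

1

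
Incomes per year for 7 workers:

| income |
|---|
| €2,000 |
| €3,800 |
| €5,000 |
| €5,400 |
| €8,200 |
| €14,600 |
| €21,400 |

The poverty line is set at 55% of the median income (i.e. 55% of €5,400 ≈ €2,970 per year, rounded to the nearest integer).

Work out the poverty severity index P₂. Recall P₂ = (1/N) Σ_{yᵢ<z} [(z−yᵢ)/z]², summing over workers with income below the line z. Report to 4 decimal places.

Poor units: €2,000 (q = 1 of N = 7).
Shortfall ratios: (2970−2000)/2970 = 0.3266.
Squared: 0.1067.
Sum = 0.106667; P₂ = 0.106667 / 7 = 0.0152.

0.0152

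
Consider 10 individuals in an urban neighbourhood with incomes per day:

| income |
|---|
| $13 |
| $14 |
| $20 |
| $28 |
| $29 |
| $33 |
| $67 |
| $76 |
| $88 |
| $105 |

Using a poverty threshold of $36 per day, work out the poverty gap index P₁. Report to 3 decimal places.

0.219

Below z: $13, $14, $20, $28, $29, $33 (q = 6 of N = 10).
Normalized shortfalls: (36−13)/36 = 0.6389; (36−14)/36 = 0.6111; (36−20)/36 = 0.4444; (36−28)/36 = 0.2222; (36−29)/36 = 0.1944; (36−33)/36 = 0.0833.
Σ = 2.194444. Dividing by the full population N = 10 gives P₁ = 0.219.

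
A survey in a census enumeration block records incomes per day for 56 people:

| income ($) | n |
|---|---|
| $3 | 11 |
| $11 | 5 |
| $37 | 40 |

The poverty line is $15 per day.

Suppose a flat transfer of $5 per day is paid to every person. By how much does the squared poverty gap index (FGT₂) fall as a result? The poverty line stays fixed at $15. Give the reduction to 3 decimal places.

0.089

Before: below the line — 11×$3, 5×$11; squared poverty gap index (FGT₂) = 0.13206.
After the $5 transfer: below the line — 11×$8; squared poverty gap index (FGT₂) = 0.04278.
Reduction = 0.13206 − 0.04278 = 0.089.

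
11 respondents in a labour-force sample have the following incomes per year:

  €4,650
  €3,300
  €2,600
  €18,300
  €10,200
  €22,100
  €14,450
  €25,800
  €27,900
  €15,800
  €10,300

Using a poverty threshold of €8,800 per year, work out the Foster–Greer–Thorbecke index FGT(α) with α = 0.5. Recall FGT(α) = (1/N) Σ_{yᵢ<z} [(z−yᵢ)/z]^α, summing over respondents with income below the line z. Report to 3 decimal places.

Poor units: €2,600, €3,300, €4,650 (q = 3 of N = 11).
Normalized shortfalls: (8800−2600)/8800 = 0.7045; (8800−3300)/8800 = 0.6250; (8800−4650)/8800 = 0.4716.
Raised to α = 0.5: 0.83937; 0.79057; 0.68672.
Sum = 2.316666; FGT(0.5) = 2.316666 / 11 = 0.211.

0.211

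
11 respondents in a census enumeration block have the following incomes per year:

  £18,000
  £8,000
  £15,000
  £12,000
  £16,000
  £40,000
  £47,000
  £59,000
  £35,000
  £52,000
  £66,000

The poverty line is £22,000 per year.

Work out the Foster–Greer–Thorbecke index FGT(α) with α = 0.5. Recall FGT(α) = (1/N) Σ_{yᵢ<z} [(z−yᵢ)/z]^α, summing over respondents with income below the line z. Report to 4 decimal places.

Poor units: £8,000, £12,000, £15,000, £16,000, £18,000 (q = 5 of N = 11).
Normalized shortfalls: (22000−8000)/22000 = 0.6364; (22000−12000)/22000 = 0.4545; (22000−15000)/22000 = 0.3182; (22000−16000)/22000 = 0.2727; (22000−18000)/22000 = 0.1818.
Raised to α = 0.5: 0.79772; 0.67420; 0.56408; 0.52223; 0.42640.
Sum = 2.984634; FGT(0.5) = 2.984634 / 11 = 0.2713.

0.2713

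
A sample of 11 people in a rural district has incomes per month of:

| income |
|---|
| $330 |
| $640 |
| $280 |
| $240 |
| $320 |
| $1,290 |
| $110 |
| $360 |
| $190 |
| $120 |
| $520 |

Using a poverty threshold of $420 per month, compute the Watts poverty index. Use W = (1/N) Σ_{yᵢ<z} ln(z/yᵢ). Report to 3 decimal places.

Below the line: $110, $120, $190, $240, $280, $320, $330, $360 (q = 8 of N = 11).
ln(z/y) terms: ln(420/110) = 1.3398; ln(420/120) = 1.2528; ln(420/190) = 0.7932; ln(420/240) = 0.5596; ln(420/280) = 0.4055; ln(420/320) = 0.2719; ln(420/330) = 0.2412; ln(420/360) = 0.1542.
W = 5.018095 / 11 = 0.456.

0.456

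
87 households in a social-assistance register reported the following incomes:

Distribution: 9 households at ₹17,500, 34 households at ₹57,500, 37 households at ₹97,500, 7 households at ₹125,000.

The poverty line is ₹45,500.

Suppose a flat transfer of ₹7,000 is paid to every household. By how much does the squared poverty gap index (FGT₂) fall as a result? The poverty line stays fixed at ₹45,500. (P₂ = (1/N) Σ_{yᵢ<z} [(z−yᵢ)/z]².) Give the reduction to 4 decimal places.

Before: below the line — 9×₹17,500; squared poverty gap index (FGT₂) = 0.039176.
After the ₹7,000 transfer: below the line — 9×₹24,500; squared poverty gap index (FGT₂) = 0.022036.
Reduction = 0.039176 − 0.022036 = 0.0171.

0.0171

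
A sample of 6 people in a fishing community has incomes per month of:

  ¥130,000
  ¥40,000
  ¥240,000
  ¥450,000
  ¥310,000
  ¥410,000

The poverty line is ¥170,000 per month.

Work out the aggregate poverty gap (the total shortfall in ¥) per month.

Below z: ¥40,000, ¥130,000 (q = 2 of N = 6).
Individual gaps: 170000−40000 = 130000; 170000−130000 = 40000.
Aggregate gap = ¥170,000.

¥170,000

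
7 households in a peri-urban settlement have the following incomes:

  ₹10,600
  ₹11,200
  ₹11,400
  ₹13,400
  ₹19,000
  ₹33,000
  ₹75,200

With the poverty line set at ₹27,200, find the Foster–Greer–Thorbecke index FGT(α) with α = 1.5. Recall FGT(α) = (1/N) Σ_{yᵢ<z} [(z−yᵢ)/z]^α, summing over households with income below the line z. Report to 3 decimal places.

Below z: ₹10,600, ₹11,200, ₹11,400, ₹13,400, ₹19,000 (q = 5 of N = 7).
Shortfall ratios: (27200−10600)/27200 = 0.6103; (27200−11200)/27200 = 0.5882; (27200−11400)/27200 = 0.5809; (27200−13400)/27200 = 0.5074; (27200−19000)/27200 = 0.3015.
Raised to α = 1.5: 0.47677; 0.45116; 0.44272; 0.36138; 0.16553.
Sum = 1.897556; FGT(1.5) = 1.897556 / 7 = 0.271.

0.271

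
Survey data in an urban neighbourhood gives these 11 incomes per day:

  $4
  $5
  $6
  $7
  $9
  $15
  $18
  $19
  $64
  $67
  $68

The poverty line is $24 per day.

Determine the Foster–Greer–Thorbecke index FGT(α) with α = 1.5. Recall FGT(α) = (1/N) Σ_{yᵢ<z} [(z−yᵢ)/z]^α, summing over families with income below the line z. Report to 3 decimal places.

Incomes under z: $4, $5, $6, $7, $9, $15, $18, $19 (q = 8 of N = 11).
Gap ratios (z−y)/z: (24−4)/24 = 0.8333; (24−5)/24 = 0.7917; (24−6)/24 = 0.7500; (24−7)/24 = 0.7083; (24−9)/24 = 0.6250; (24−15)/24 = 0.3750; (24−18)/24 = 0.2500; (24−19)/24 = 0.2083.
Raised to α = 1.5: 0.76073; 0.70439; 0.64952; 0.59615; 0.49411; 0.22964; 0.12500; 0.09509.
Sum = 3.654623; FGT(1.5) = 3.654623 / 11 = 0.332.

0.332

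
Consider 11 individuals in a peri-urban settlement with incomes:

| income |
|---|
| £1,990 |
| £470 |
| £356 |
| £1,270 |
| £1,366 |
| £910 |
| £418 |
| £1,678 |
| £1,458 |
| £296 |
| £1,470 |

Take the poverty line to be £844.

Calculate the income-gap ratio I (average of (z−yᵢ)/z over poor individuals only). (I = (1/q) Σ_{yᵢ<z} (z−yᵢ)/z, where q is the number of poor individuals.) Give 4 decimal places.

0.5438

Incomes under z: £296, £356, £418, £470 (q = 4 of N = 11).
Relative gaps: 0.6493, 0.5782, 0.5047, 0.4431; sum = 2.175355.
The income-gap ratio divides by q (the poor only): 2.175355 / 4 = 0.5438.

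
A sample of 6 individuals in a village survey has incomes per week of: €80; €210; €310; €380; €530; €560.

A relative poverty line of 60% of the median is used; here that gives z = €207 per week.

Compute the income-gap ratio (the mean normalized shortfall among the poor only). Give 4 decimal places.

Poor units: €80 (q = 1 of N = 6).
Shortfall ratios (z−y)/z: 0.6135; sum = 0.613527.
The income-gap ratio divides by q (the poor only): 0.613527 / 1 = 0.6135.

0.6135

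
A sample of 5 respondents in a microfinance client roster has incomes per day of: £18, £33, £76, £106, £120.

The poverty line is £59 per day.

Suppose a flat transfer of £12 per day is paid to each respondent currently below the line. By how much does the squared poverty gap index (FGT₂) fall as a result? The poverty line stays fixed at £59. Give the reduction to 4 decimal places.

Before: below the line — £18, £33; squared poverty gap index (FGT₂) = 0.135421.
After the £12 transfer: below the line — £30, £45; squared poverty gap index (FGT₂) = 0.059581.
Reduction = 0.135421 − 0.059581 = 0.0758.

0.0758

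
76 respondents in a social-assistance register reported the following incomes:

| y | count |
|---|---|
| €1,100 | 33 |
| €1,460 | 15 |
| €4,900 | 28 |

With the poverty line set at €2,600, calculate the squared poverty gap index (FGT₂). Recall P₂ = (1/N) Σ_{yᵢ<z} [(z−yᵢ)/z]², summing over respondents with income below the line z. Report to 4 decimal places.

0.1825

Incomes under z: 33×€1,100, 15×€1,460 (q = 48 of N = 76).
Relative gaps: (2600−1100)/2600 = 0.5769 (×33); (2600−1460)/2600 = 0.4385 (×15).
Squared: 0.3328 (×33); 0.1922 (×15).
Sum = 13.867456; P₂ = 13.867456 / 76 = 0.1825.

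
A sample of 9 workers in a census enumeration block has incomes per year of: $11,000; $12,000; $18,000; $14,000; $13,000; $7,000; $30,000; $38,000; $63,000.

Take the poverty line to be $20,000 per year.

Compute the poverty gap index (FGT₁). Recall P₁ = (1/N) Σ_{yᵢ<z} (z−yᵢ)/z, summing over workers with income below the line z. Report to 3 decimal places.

0.250

Below z: $7,000, $11,000, $12,000, $13,000, $14,000, $18,000 (q = 6 of N = 9).
Shortfall ratios: (20000−7000)/20000 = 0.6500; (20000−11000)/20000 = 0.4500; (20000−12000)/20000 = 0.4000; (20000−13000)/20000 = 0.3500; (20000−14000)/20000 = 0.3000; (20000−18000)/20000 = 0.1000.
Σ = 2.250000. Dividing by the full population N = 9 gives P₁ = 0.250.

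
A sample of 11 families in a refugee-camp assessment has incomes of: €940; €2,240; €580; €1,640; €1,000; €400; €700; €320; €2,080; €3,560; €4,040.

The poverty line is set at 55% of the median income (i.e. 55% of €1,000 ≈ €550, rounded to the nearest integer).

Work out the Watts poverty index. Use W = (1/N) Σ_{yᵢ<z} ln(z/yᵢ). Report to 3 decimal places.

0.078

Incomes under z: €320, €400 (q = 2 of N = 11).
Log gaps: ln(550/320) = 0.5416; ln(550/400) = 0.3185.
W = 0.860051 / 11 = 0.078.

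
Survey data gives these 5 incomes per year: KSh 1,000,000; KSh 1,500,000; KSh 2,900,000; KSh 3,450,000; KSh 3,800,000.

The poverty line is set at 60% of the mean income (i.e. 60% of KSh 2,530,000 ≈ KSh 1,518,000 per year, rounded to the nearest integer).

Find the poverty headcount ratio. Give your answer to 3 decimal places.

0.400

2 of the 5 households have income below KSh 1,518,000.
H = 2/5 = 0.400.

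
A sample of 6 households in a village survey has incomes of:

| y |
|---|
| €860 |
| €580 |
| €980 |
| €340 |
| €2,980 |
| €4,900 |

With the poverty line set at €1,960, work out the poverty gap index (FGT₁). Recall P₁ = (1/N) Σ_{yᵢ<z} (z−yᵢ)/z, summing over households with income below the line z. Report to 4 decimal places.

0.4320

Below the line: €340, €580, €860, €980 (q = 4 of N = 6).
Relative gaps: (1960−340)/1960 = 0.8265; (1960−580)/1960 = 0.7041; (1960−860)/1960 = 0.5612; (1960−980)/1960 = 0.5000.
Σ = 2.591837. Dividing by the full population N = 6 gives P₁ = 0.4320.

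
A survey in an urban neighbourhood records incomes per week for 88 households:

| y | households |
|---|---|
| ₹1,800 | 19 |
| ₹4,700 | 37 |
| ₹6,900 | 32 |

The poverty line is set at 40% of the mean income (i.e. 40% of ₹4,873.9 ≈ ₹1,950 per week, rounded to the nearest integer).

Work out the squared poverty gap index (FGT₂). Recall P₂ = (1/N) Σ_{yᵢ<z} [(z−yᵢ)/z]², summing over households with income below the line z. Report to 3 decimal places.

Poor units: 19×₹1,800 (q = 19 of N = 88).
Normalized shortfalls: (1950−1800)/1950 = 0.0769 (×19).
Squared: 0.0059 (×19).
Sum = 0.112426; P₂ = 0.112426 / 88 = 0.001.

0.001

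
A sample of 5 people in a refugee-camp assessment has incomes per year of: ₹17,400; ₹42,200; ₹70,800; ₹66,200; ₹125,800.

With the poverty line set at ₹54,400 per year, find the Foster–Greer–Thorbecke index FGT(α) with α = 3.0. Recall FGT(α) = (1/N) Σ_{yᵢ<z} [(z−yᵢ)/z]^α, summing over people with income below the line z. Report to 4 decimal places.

0.0652

Incomes under z: ₹17,400, ₹42,200 (q = 2 of N = 5).
Normalized shortfalls: (54400−17400)/54400 = 0.6801; (54400−42200)/54400 = 0.2243.
Raised to α = 3.0: 0.31464; 0.01128.
Sum = 0.325915; FGT(3.0) = 0.325915 / 5 = 0.0652.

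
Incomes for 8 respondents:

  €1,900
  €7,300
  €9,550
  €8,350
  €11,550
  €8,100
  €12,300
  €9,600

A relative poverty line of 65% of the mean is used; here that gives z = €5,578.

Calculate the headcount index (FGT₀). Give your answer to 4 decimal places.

1 of the 8 respondents have income below €5,578.
H = 1/8 = 0.1250.

0.1250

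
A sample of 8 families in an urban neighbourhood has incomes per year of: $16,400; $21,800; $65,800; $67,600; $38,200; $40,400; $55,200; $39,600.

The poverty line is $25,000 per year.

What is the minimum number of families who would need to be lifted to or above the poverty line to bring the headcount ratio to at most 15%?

1

Currently q = 2 of N = 8 are below the line (H = 0.250).
A headcount ratio of at most 15% allows at most ⌊0.15 × 8⌋ = 1 poor families.
So at least 2 − 1 = 1 must be lifted.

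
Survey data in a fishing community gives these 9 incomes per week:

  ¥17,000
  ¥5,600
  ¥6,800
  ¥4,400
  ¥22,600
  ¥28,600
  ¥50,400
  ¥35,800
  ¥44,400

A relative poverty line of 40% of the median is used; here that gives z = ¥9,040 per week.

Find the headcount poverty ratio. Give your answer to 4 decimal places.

3 of the 9 families have income below ¥9,040.
H = 3/9 = 0.3333.

0.3333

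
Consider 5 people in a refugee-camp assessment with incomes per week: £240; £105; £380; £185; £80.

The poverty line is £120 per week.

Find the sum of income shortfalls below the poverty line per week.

£55

Below z: £80, £105 (q = 2 of N = 5).
Individual gaps: 120−80 = 40; 120−105 = 15.
Aggregate gap = £55.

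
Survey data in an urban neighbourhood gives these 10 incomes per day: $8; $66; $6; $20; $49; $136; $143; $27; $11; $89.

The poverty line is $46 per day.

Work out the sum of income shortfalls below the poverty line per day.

Below z: $6, $8, $11, $20, $27 (q = 5 of N = 10).
Individual gaps: 46−6 = 40; 46−8 = 38; 46−11 = 35; 46−20 = 26; 46−27 = 19.
Aggregate gap = $158.

$158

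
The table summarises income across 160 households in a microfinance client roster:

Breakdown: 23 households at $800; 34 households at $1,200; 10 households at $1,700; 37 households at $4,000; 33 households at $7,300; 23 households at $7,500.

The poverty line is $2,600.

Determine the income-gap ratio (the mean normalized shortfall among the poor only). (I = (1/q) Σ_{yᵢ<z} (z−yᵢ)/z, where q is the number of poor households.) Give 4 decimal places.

Below the line: 23×$800, 34×$1,200, 10×$1,700 (q = 67 of N = 160).
Shortfall ratios (z−y)/z: 0.6923 (×23), 0.5385 (×34), 0.3462 (×10); sum = 37.692308.
I averages over the q = 67 poor units only: 37.692308 / 67 = 0.5626.

0.5626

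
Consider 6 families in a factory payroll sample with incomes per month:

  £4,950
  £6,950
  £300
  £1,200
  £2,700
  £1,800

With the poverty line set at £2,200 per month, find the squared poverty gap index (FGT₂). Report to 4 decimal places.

Below the line: £300, £1,200, £1,800 (q = 3 of N = 6).
Relative gaps: (2200−300)/2200 = 0.8636; (2200−1200)/2200 = 0.4545; (2200−1800)/2200 = 0.1818.
Squared: 0.7459; 0.2066; 0.0331.
Sum = 0.985537; P₂ = 0.985537 / 6 = 0.1643.

0.1643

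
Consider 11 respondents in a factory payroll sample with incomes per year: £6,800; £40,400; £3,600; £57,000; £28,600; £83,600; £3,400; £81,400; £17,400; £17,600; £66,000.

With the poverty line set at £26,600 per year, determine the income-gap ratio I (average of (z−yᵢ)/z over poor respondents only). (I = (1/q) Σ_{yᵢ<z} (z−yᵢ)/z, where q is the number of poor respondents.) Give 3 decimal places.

Poor units: £3,400, £3,600, £6,800, £17,400, £17,600 (q = 5 of N = 11).
Relative gaps: 0.8722, 0.8647, 0.7444, 0.3459, 0.3383; sum = 3.165414.
I averages over the q = 5 poor units only: 3.165414 / 5 = 0.633.

0.633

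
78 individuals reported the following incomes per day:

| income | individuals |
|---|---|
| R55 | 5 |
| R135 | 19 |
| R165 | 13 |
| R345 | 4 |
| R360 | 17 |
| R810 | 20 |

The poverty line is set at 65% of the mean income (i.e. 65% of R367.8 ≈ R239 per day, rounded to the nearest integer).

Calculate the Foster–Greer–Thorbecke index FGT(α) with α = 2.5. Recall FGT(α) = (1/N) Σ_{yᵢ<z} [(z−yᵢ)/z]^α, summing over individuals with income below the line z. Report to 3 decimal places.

0.073

Poor units: 5×R55, 19×R135, 13×R165 (q = 37 of N = 78).
Relative gaps: (239−55)/239 = 0.7699 (×5); (239−135)/239 = 0.4351 (×19); (239−165)/239 = 0.3096 (×13).
Raised to α = 2.5: 0.52006 (×5); 0.12491 (×19); 0.05334 (×13).
Sum = 5.666991; FGT(2.5) = 5.666991 / 78 = 0.073.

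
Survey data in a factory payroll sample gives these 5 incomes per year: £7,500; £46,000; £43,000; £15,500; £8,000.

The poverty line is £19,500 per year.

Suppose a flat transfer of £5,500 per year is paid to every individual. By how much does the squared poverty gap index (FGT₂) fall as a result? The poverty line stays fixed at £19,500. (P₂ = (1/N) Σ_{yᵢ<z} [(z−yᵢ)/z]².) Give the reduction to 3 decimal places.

Before: below the line — £7,500, £8,000, £15,500; squared poverty gap index (FGT₂) = 0.15371.
After the £5,500 transfer: below the line — £13,000, £13,500; squared poverty gap index (FGT₂) = 0.04116.
Reduction = 0.15371 − 0.04116 = 0.113.

0.113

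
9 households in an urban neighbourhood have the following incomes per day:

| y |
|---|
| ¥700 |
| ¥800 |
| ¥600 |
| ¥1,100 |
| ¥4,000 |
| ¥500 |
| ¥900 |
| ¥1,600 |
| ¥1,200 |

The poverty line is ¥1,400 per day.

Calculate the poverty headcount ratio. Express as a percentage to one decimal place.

7 of the 9 households have income below ¥1,400.
H = 7/9 = 77.8%.

77.8%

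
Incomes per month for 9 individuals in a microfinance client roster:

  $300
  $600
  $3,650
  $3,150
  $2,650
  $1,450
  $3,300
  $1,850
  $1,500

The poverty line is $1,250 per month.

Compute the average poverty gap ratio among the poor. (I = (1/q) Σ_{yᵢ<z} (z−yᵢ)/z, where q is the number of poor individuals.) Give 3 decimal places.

0.640

Incomes under z: $300, $600 (q = 2 of N = 9).
Shortfall ratios (z−y)/z: 0.7600, 0.5200; sum = 1.280000.
I averages over the q = 2 poor units only: 1.280000 / 2 = 0.640.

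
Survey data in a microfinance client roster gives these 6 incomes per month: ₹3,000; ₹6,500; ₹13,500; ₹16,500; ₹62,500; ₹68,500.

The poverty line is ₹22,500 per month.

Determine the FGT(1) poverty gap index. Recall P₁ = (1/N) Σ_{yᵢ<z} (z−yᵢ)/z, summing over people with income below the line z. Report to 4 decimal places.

Below z: ₹3,000, ₹6,500, ₹13,500, ₹16,500 (q = 4 of N = 6).
Shortfall ratios: (22500−3000)/22500 = 0.8667; (22500−6500)/22500 = 0.7111; (22500−13500)/22500 = 0.4000; (22500−16500)/22500 = 0.2667.
Σ = 2.244444. Dividing by the full population N = 6 gives P₁ = 0.3741.

0.3741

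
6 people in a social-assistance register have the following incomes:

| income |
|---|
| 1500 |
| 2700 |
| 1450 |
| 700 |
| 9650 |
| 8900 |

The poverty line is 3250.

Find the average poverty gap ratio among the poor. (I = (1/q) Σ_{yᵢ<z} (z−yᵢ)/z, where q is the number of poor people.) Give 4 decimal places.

Poor units: 700, 1450, 1500, 2700 (q = 4 of N = 6).
Relative gaps: 0.7846, 0.5538, 0.5385, 0.1692; sum = 2.046154.
I averages over the q = 4 poor units only: 2.046154 / 4 = 0.5115.

0.5115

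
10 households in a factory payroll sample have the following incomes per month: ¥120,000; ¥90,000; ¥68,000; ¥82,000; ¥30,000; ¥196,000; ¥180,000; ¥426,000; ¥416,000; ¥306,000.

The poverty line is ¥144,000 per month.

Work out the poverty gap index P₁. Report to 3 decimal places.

0.229

Below z: ¥30,000, ¥68,000, ¥82,000, ¥90,000, ¥120,000 (q = 5 of N = 10).
Normalized shortfalls: (144000−30000)/144000 = 0.7917; (144000−68000)/144000 = 0.5278; (144000−82000)/144000 = 0.4306; (144000−90000)/144000 = 0.3750; (144000−120000)/144000 = 0.1667.
Sum of shortfalls = 2.291667; P₁ averages over all N: 2.291667 / 10 = 0.229.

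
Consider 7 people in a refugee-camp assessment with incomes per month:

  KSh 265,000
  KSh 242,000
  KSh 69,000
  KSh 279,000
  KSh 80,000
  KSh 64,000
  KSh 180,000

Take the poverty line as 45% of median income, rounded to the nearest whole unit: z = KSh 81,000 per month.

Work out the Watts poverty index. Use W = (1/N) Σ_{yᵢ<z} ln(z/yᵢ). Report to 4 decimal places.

Poor units: KSh 64,000, KSh 69,000, KSh 80,000 (q = 3 of N = 7).
Log gaps: ln(81000/64000) = 0.2356; ln(81000/69000) = 0.1603; ln(81000/80000) = 0.0124.
W = 0.408331 / 7 = 0.0583.

0.0583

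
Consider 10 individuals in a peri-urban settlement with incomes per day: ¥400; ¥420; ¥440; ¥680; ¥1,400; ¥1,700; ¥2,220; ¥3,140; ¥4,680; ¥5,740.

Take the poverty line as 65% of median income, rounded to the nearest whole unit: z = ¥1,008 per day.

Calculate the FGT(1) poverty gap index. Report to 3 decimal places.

0.208

Below z: ¥400, ¥420, ¥440, ¥680 (q = 4 of N = 10).
Normalized shortfalls: (1008−400)/1008 = 0.6032; (1008−420)/1008 = 0.5833; (1008−440)/1008 = 0.5635; (1008−680)/1008 = 0.3254.
Sum of shortfalls = 2.075397; P₁ averages over all N: 2.075397 / 10 = 0.208.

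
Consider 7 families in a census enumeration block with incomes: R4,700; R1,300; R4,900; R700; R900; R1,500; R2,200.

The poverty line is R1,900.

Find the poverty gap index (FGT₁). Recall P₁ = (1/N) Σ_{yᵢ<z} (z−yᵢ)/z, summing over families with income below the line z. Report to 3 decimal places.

0.241

Below z: R700, R900, R1,300, R1,500 (q = 4 of N = 7).
Normalized shortfalls: (1900−700)/1900 = 0.6316; (1900−900)/1900 = 0.5263; (1900−1300)/1900 = 0.3158; (1900−1500)/1900 = 0.2105.
Σ = 1.684211. Dividing by the full population N = 7 gives P₁ = 0.241.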